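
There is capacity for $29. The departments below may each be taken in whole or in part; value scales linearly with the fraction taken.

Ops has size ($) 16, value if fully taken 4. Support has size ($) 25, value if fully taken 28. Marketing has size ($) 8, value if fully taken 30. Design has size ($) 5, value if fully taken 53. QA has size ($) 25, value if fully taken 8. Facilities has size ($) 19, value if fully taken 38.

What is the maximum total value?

Best value per unit of size first: Design 53/5≈10.6, Marketing 30/8≈3.75, Facilities 38/19≈2, Support 28/25≈1.12, QA 8/25≈0.32, Ops 4/16≈0.25.
Take all of Design (5 $, value 53) — 24 $ left.
Take all of Marketing (8 $, value 30) — 16 $ left.
16 $ left: a 16/19 share of Facilities gives 38×16/19 = 32.
Total value = 115.

115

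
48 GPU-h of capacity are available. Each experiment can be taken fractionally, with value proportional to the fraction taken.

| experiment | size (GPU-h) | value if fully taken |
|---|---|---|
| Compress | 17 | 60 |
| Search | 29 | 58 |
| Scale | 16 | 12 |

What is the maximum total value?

Rank by value-to-size ratio: Compress 60/17≈3.53, Search 58/29≈2, Scale 12/16≈0.75.
Compress: take in full, 17 GPU-h for value 60 — 31 left.
All 29 GPU-h of Search fit (value 58) — 2 remain.
2 GPU-h left: a 2/16 share of Scale gives 12×2/16 = 1.5.
Total value = 119.5.

119.5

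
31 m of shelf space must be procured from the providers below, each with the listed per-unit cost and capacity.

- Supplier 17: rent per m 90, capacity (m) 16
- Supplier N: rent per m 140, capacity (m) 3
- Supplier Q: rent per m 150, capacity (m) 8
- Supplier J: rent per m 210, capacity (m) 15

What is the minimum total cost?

3900

Cheapest first:
Supplier 17 (90): use full 16 — 15 m to go.
Take 3 from Supplier N at 140 — need 12 more.
Supplier Q at 150: take all 8 m — 4 still needed.
Supplier J (210): take the remaining 4 — done.
Cost = 16×90 + 3×140 + 8×150 + 4×210 = 3900.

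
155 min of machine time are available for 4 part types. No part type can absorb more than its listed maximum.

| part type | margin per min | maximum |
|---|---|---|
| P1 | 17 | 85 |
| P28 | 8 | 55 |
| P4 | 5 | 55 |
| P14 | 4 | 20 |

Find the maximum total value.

1960

Order the part types by margin per min: P1 17 > P28 8 > P4 5 > P14 4.
P1 takes 85 to reach its cap of 85 ; 70 left.
P28 takes 55 to reach its cap of 55 ; 15 left.
P4: +15 (room for 55) → 15. Pool exhausted.
Total = 17×85 + 8×55 + 5×15 = 1960.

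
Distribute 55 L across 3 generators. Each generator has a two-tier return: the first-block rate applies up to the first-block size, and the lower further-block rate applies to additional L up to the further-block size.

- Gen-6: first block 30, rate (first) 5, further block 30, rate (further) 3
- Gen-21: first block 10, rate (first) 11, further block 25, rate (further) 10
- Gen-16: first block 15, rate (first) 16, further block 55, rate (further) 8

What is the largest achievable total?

Rank every tier by rate: Gen-16/T1 16 > Gen-21/T1 11 > Gen-21/T2 10 > Gen-16/T2 8 > Gen-6/T1 5 > Gen-6/T2 3.
Gen-16/T1 (16): +15 ; 40 left.
Gen-21/T1 (11): +10 ; 30 left.
Gen-21 T2 at 10: fill all 25 ; 5 left.
5 remain; put them into Gen-16 T2 at 8.
Total = 16×15 + 11×10 + 10×25 + 8×5 = 640.

640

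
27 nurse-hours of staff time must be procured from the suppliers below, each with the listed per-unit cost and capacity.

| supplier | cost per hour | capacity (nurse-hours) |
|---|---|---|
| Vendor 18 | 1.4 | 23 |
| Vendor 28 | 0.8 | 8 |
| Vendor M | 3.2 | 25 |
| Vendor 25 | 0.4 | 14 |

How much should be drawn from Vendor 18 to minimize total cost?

5

Fill from the cheapest supplier first.
Vendor 25 (0.4): use full 14 — 13 nurse-hours to go.
Vendor 28 (0.8): use full 8 — 5 nurse-hours to go.
Vendor 18 (1.4): take the remaining 5 — done.
Vendor M: unused.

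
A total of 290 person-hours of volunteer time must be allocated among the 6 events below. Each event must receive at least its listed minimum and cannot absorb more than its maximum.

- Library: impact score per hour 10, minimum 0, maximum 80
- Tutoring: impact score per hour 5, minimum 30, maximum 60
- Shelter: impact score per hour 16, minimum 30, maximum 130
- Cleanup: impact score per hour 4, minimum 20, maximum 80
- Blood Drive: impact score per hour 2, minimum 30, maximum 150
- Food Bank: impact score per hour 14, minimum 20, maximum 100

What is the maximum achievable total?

Meeting every minimum uses 0+30+30+20+30+20 = 130 person-hours, leaving 160.
Rank by impact score per hour: Shelter 16 > Food Bank 14 > Library 10 > Tutoring 5 > Cleanup 4 > Blood Drive 2.
Shelter: +100 to 130 (cap) ; 60 left.
Food Bank has room for 80 more but only 60 remain, so it gets 80.
Total = 5×30 + 16×130 + 4×20 + 2×30 + 14×80 = 3490.

3490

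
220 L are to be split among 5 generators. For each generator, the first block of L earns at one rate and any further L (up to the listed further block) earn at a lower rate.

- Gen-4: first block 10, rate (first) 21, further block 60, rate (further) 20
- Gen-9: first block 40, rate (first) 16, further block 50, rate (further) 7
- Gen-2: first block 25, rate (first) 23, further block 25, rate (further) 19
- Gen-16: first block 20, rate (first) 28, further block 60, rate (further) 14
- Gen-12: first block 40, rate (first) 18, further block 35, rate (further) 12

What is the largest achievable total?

Order all 10 blocks by rate: Gen-16/first 28 > Gen-2/first 23 > Gen-4/first 21 > Gen-4/second 20 > Gen-2/second 19 > Gen-12/first 18 > Gen-9/first 16 > Gen-16/second 14 > Gen-12/second 12 > Gen-9/second 7.
Fill Gen-16 first block (20 at 28) ; 200 left.
Fill Gen-2 first block (25 at 23) ; 175 left.
Gen-4 first at 21: fill all 10 ; 165 left.
Fill Gen-4 second block (60 at 20) ; 105 left.
Gen-2 second at 19: fill all 25 ; 80 left.
Gen-12/first (18): +40 ; 40 left.
Gen-9 first at 16: fill all 40 ; 0 left.
Total = 28×20 + 23×25 + 21×10 + 20×60 + 19×25 + 18×40 + 16×40 = 4380.

4380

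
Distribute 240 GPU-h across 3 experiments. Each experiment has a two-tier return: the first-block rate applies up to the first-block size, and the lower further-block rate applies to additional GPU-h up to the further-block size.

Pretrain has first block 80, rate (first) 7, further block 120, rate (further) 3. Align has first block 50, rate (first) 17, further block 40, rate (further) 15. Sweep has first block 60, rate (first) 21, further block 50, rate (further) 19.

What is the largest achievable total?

3940

Order all 6 blocks by rate: Sweep/tier1 21 > Sweep/tier2 19 > Align/tier1 17 > Align/tier2 15 > Pretrain/tier1 7 > Pretrain/tier2 3.
Fill Sweep tier1 block (60 at 21) → 180 left.
Fill Sweep tier2 block (50 at 19) → 130 left.
Fill Align tier1 block (50 at 17) → 80 left.
Align tier2 at 15: fill all 40 → 40 left.
40 remain; put them into Pretrain tier1 at 7.
Total = 21×60 + 19×50 + 17×50 + 15×40 + 7×40 = 3940.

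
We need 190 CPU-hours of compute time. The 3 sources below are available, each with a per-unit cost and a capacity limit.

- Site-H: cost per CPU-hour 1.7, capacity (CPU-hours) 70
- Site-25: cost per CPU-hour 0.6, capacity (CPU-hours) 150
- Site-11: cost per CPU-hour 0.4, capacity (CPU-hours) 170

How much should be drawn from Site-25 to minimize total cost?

Use sources in increasing cost order.
Site-11 (0.4): use full 170 — 20 CPU-hours to go.
Site-25 (0.6): take the remaining 20 — done.
Site-H: unused.

20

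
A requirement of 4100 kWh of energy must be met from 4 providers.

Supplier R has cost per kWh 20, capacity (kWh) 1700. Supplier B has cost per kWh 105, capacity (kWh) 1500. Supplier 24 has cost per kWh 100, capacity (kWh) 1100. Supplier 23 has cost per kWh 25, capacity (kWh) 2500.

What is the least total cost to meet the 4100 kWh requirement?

Fill from the cheapest provider first.
Take 1700 from Supplier R at 20 → need 2400 more.
Take 2400 from Supplier 23 at 25 to finish.
Supplier 24, Supplier B: unused.
Cost = 1700×20 + 2400×25 = 94000.

94000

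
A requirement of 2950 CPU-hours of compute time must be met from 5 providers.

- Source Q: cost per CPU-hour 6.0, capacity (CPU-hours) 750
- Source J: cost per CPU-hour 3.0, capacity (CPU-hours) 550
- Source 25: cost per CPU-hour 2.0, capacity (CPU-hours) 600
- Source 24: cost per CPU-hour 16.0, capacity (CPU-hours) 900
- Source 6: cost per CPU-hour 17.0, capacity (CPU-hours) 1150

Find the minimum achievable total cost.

Cheapest first:
Take 600 from Source 25 at 2.0 → need 2350 more.
Source J at 3.0: take all 550 CPU-hours → 1800 still needed.
Source Q at 6.0: take all 750 CPU-hours → 1050 still needed.
Source 24 at 16.0: take all 900 CPU-hours → 150 still needed.
Source 6 (17.0): take the remaining 150 → done.
Cost = 600×2.0 + 550×3.0 + 750×6.0 + 900×16.0 + 150×17.0 = 24300.

24300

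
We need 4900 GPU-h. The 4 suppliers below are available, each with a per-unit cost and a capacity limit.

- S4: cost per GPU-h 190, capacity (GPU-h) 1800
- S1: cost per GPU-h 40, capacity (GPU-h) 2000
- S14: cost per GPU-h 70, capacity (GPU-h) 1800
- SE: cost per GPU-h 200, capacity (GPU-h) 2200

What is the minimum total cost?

Fill from the cheapest supplier first.
Take 2000 from S1 at 40 — need 2900 more.
S14 at 70: take all 1800 GPU-h — 1100 still needed.
Take 1100 from S4 at 190 to finish.
SE: unused.
Cost = 2000×40 + 1800×70 + 1100×190 = 415000.

415000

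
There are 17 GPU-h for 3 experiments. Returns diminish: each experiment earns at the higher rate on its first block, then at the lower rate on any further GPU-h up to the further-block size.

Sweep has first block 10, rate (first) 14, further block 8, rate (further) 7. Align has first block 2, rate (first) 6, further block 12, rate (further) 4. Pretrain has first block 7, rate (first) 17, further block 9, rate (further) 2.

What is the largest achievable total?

259

Order all 6 blocks by rate: Pretrain/T1 17 > Sweep/T1 14 > Sweep/T2 7 > Align/T1 6 > Align/T2 4 > Pretrain/T2 2.
Pretrain T1 at 17: fill all 7 — 10 left.
Sweep T1 at 14: fill all 10 — 0 left.
Total = 17×7 + 14×10 = 259.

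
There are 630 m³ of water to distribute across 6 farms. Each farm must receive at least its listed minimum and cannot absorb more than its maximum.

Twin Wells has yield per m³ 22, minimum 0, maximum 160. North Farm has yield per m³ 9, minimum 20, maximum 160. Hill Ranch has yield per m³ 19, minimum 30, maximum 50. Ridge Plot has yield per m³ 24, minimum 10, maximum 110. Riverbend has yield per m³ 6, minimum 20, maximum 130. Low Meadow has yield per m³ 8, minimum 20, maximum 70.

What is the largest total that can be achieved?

Meeting every minimum uses 0+20+30+10+20+20 = 100 m³, leaving 530.
Rank by yield per m³: Ridge Plot 24 > Twin Wells 22 > Hill Ranch 19 > North Farm 9 > Low Meadow 8 > Riverbend 6.
Ridge Plot takes 100 more to reach its cap of 110 ; 430 left.
Twin Wells takes 160 more to reach its cap of 160 ; 270 left.
Hill Ranch: +20 to 50 (cap) ; 250 left.
Give North Farm 140 more to hit its cap of 160 ; 110 left.
Low Meadow takes 50 more to reach its cap of 70 ; 60 left.
Riverbend has room for 110 more but only 60 remain, so it gets 80.
Total = 22×160 + 9×160 + 19×50 + 24×110 + 6×80 + 8×70 = 9590.

9590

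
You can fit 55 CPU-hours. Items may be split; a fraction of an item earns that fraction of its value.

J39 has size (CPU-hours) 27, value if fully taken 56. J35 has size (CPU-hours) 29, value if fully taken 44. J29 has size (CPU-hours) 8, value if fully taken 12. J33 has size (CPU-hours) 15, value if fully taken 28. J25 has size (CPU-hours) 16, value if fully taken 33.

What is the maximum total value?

Best value per unit of size first: J39 56/27≈2.07, J25 33/16≈2.06, J33 28/15≈1.87, J35 44/29≈1.52, J29 12/8≈1.5.
All 27 CPU-hours of J39 fit (value 56) → 28 remain.
J25: take in full, 16 CPU-hours for value 33 → 12 left.
Only 12 CPU-hours remain; take 12/15 of J33 for value 28×12/15 = 22.4.
Total value = 111.4.

111.4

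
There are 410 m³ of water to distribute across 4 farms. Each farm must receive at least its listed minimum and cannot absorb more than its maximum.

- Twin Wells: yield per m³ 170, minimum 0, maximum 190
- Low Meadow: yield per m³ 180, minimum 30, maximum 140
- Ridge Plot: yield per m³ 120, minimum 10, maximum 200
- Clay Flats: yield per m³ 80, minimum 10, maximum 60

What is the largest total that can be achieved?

66700

Meeting every minimum uses 0+30+10+10 = 50 m³, leaving 360.
Rank by yield per m³: Low Meadow 180 > Twin Wells 170 > Ridge Plot 120 > Clay Flats 80.
Low Meadow takes 110 more to reach its cap of 140 → 250 left.
Give Twin Wells 190 more to hit its cap of 190 → 60 left.
Only 60 left; Ridge Plot takes them to reach 70.
Total = 170×190 + 180×140 + 120×70 + 80×10 = 66700.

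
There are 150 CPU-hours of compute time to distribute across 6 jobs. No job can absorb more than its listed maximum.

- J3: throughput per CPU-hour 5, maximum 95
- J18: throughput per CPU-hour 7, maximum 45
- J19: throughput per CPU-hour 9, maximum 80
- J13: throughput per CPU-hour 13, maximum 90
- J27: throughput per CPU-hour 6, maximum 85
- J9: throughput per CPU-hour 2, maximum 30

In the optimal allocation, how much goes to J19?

60

Highest throughput per CPU-hour first: J13 13 > J19 9 > J18 7 > J27 6 > J3 5 > J9 2.
Give J13 90 to hit its cap of 90 → 60 left.
J19: +60 (room for 80) → 60. Pool exhausted.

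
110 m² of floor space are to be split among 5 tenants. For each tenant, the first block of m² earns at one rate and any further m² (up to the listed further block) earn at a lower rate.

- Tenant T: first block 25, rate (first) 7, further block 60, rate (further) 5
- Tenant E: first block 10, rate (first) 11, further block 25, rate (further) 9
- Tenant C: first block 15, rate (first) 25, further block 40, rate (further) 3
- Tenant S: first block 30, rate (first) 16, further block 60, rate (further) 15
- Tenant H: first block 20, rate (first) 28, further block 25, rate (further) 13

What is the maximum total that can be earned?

Order all 10 blocks by rate: Tenant H/T1 28 > Tenant C/T1 25 > Tenant S/T1 16 > Tenant S/T2 15 > Tenant H/T2 13 > Tenant E/T1 11 > Tenant E/T2 9 > Tenant T/T1 7 > Tenant T/T2 5 > Tenant C/T2 3.
Fill Tenant H T1 block (20 at 28) → 90 left.
Tenant C T1 at 25: fill all 15 → 75 left.
Tenant S/T1 (16): +30 → 45 left.
Tenant S T2 at 15: only 45 left, fill 45.
Total = 28×20 + 25×15 + 16×30 + 15×45 = 2090.

2090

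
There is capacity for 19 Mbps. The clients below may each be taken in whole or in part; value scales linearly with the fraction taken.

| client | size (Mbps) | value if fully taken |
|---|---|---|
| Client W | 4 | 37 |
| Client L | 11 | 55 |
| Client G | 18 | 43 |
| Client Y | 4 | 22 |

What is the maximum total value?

Best value per unit of size first: Client W 37/4≈9.25, Client Y 22/4≈5.5, Client L 55/11≈5, Client G 43/18≈2.39.
Take all of Client W (4 Mbps, value 37) → 15 Mbps left.
All 4 Mbps of Client Y fit (value 22) → 11 remain.
Take all of Client L (11 Mbps, value 55) → 0 Mbps left.
Total value = 114.

114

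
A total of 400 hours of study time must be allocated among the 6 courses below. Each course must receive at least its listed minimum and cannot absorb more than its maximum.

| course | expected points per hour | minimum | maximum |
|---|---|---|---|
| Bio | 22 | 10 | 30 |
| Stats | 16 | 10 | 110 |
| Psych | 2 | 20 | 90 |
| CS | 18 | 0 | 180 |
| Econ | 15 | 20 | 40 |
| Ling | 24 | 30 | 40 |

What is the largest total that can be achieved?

Meeting every minimum uses 10+10+20+0+20+30 = 90 hours, leaving 310.
Order the courses by expected points per hour: Ling 24 > Bio 22 > CS 18 > Stats 16 > Econ 15 > Psych 2.
Ling: +10 to 40 (cap) → 300 left.
Give Bio 20 more to hit its cap of 30 → 280 left.
CS: +180 to 180 (cap) → 100 left.
Give Stats 100 more to hit its cap of 110 → 0 left.
Total = 22×30 + 16×110 + 2×20 + 18×180 + 15×20 + 24×40 = 6960.

6960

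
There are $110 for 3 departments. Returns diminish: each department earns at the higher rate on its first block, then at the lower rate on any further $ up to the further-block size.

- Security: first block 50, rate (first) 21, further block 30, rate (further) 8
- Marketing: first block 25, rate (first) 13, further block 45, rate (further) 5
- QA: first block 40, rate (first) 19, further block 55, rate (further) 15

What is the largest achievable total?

2110

Order all 6 blocks by rate: Security/tier1 21 > QA/tier1 19 > QA/tier2 15 > Marketing/tier1 13 > Security/tier2 8 > Marketing/tier2 5.
Security/tier1 (21): +50 ; 60 left.
Fill QA tier1 block (40 at 19) ; 20 left.
QA/tier2: +20 of 55 at 15; pool empty.
Total = 21×50 + 19×40 + 15×20 = 2110.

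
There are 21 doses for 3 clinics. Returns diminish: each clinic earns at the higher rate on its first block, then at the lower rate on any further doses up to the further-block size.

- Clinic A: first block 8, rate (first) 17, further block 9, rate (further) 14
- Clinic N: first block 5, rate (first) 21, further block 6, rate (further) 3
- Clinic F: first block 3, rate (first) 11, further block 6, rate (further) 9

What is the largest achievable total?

353

Order all 6 blocks by rate: Clinic N/tier1 21 > Clinic A/tier1 17 > Clinic A/tier2 14 > Clinic F/tier1 11 > Clinic F/tier2 9 > Clinic N/tier2 3.
Clinic N tier1 at 21: fill all 5 → 16 left.
Clinic A/tier1 (17): +8 → 8 left.
8 remain; put them into Clinic A tier2 at 14.
Total = 21×5 + 17×8 + 14×8 = 353.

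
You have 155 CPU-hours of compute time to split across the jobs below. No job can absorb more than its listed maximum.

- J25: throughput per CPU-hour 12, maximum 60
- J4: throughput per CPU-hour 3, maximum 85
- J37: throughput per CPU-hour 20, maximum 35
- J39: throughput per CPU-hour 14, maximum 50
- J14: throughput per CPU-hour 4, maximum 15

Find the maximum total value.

Highest throughput per CPU-hour first: J37 20 > J39 14 > J25 12 > J14 4 > J4 3.
J37 takes 35 to reach its cap of 35 — 120 left.
Give J39 50 to hit its cap of 50 — 70 left.
J25 takes 60 to reach its cap of 60 — 10 left.
J14: +10 (room for 15) → 10. Pool exhausted.
Total = 12×60 + 20×35 + 14×50 + 4×10 = 2160.

2160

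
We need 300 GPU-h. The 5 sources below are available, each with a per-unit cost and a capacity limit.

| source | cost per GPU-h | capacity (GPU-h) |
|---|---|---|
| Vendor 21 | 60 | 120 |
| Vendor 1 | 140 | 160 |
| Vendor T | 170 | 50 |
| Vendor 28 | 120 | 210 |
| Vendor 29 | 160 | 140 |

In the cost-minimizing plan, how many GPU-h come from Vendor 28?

180

Cheapest first:
Vendor 21 (60): use full 120 → 180 GPU-h to go.
Vendor 28 at 120: take 180 of its 210 → requirement met.
Vendor 1, Vendor 29, Vendor T: unused.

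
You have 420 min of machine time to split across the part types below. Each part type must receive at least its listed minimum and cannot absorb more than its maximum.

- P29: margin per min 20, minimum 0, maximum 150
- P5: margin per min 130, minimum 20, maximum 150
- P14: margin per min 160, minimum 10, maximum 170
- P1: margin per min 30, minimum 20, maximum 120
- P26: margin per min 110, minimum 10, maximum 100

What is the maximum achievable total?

56100

Meeting every minimum uses 0+20+10+20+10 = 60 min, leaving 360.
Rank by margin per min: P14 160 > P5 130 > P26 110 > P1 30 > P29 20.
Give P14 160 more to hit its cap of 170 → 200 left.
Give P5 130 more to hit its cap of 150 → 70 left.
P26 has room for 90 more but only 70 remain, so it gets 80.
Total = 130×150 + 160×170 + 30×20 + 110×80 = 56100.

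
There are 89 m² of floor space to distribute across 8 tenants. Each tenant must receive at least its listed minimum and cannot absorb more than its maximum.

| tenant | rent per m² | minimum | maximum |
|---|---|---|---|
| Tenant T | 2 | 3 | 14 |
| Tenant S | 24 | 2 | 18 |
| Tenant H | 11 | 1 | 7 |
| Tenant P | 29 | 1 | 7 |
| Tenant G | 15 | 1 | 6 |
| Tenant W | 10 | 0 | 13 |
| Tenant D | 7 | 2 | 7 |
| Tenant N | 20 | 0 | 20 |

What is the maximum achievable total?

1403

Meeting every minimum uses 3+2+1+1+1+0+2+0 = 10 m², leaving 79.
Rank by rent per m²: Tenant P 29 > Tenant S 24 > Tenant N 20 > Tenant G 15 > Tenant H 11 > Tenant W 10 > Tenant D 7 > Tenant T 2.
Give Tenant P 6 more to hit its cap of 7 → 73 left.
Tenant S takes 16 more to reach its cap of 18 → 57 left.
Give Tenant N 20 more to hit its cap of 20 → 37 left.
Tenant G takes 5 more to reach its cap of 6 → 32 left.
Give Tenant H 6 more to hit its cap of 7 → 26 left.
Tenant W takes 13 more to reach its cap of 13 → 13 left.
Give Tenant D 5 more to hit its cap of 7 → 8 left.
Tenant T has room for 11 more but only 8 remain, so it gets 11.
Total = 2×11 + 24×18 + 11×7 + 29×7 + 15×6 + 10×13 + 7×7 + 20×20 = 1403.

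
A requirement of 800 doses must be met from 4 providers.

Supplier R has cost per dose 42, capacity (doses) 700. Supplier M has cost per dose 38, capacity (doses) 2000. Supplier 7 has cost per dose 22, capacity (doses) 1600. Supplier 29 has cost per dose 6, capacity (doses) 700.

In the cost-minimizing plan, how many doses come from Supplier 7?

100

Fill from the cheapest provider first.
Take 700 from Supplier 29 at 6 — need 100 more.
Supplier 7 at 22: take 100 of its 1600 — requirement met.
Supplier M, Supplier R: unused.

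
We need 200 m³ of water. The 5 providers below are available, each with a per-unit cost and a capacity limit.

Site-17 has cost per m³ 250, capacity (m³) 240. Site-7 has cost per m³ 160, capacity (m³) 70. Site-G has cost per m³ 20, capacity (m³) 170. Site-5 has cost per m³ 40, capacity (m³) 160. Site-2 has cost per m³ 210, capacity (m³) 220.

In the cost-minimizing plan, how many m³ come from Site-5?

Fill from the cheapest provider first.
Take 170 from Site-G at 20 ; need 30 more.
Site-5 at 40: take 30 of its 160 ; requirement met.
Site-7, Site-2, Site-17: unused.

30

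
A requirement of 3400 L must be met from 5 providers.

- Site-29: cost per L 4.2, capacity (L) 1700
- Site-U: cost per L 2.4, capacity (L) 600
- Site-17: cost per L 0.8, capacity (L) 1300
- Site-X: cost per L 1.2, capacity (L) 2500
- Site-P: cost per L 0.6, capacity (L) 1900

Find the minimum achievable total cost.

2420

Fill from the cheapest provider first.
Take 1900 from Site-P at 0.6 ; need 1500 more.
Take 1300 from Site-17 at 0.8 ; need 200 more.
Take 200 from Site-X at 1.2 to finish.
Site-U, Site-29: unused.
Cost = 1900×0.6 + 1300×0.8 + 200×1.2 = 2420.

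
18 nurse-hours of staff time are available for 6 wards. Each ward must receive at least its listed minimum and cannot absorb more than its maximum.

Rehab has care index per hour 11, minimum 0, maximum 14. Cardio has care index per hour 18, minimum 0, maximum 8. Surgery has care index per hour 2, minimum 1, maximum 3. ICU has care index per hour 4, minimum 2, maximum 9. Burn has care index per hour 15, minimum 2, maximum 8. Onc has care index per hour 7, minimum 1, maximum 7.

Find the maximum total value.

251

Meeting every minimum uses 0+0+1+2+2+1 = 6 nurse-hours, leaving 12.
Order the wards by care index per hour: Cardio 18 > Burn 15 > Rehab 11 > Onc 7 > ICU 4 > Surgery 2.
Cardio: +8 to 8 (cap) → 4 left.
Burn has room for 6 more but only 4 remain, so it gets 6.
Total = 18×8 + 2×1 + 4×2 + 15×6 + 7×1 = 251.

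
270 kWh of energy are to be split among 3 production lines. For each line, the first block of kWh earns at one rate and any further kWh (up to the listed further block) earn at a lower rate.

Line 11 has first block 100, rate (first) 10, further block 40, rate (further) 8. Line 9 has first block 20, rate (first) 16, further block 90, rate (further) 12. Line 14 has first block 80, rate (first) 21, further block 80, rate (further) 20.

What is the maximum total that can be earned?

4680

Rank every tier by rate: Line 14/tier1 21 > Line 14/tier2 20 > Line 9/tier1 16 > Line 9/tier2 12 > Line 11/tier1 10 > Line 11/tier2 8.
Fill Line 14 tier1 block (80 at 21) → 190 left.
Line 14 tier2 at 20: fill all 80 → 110 left.
Line 9/tier1 (16): +20 → 90 left.
Line 9 tier2 at 12: fill all 90 → 0 left.
Total = 21×80 + 20×80 + 16×20 + 12×90 = 4680.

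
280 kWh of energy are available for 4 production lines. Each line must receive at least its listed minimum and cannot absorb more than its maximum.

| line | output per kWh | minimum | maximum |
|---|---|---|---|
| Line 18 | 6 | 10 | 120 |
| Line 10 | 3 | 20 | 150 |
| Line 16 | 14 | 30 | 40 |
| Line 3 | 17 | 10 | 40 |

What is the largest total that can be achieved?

Meeting every minimum uses 10+20+30+10 = 70 kWh, leaving 210.
Rank by output per kWh: Line 3 17 > Line 16 14 > Line 18 6 > Line 10 3.
Line 3 takes 30 more to reach its cap of 40 — 180 left.
Give Line 16 10 more to hit its cap of 40 — 170 left.
Line 18: +110 to 120 (cap) — 60 left.
Line 10 has room for 130 more but only 60 remain, so it gets 80.
Total = 6×120 + 3×80 + 14×40 + 17×40 = 2200.

2200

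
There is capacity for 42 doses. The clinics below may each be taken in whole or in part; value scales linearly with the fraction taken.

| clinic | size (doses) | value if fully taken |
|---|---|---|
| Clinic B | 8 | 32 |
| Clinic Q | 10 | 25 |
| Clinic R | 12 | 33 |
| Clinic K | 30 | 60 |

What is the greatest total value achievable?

Rank by value-to-size ratio: Clinic B 32/8≈4, Clinic R 33/12≈2.75, Clinic Q 25/10≈2.5, Clinic K 60/30≈2.
Clinic B: take in full, 8 doses for value 32 → 34 left.
Clinic R: take in full, 12 doses for value 33 → 22 left.
Clinic Q: take in full, 10 doses for value 25 → 12 left.
Only 12 doses remain; take 12/30 of Clinic K for value 60×12/30 = 24.
Total value = 114.

114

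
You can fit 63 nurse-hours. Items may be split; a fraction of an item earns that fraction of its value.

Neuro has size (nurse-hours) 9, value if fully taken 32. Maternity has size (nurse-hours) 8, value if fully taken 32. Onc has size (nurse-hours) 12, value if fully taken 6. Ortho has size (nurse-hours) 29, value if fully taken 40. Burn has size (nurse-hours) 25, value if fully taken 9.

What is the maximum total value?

Best value per unit of size first: Maternity 32/8≈4, Neuro 32/9≈3.56, Ortho 40/29≈1.38, Onc 6/12≈0.5, Burn 9/25≈0.36.
Take all of Maternity (8 nurse-hours, value 32) ; 55 nurse-hours left.
All 9 nurse-hours of Neuro fit (value 32) ; 46 remain.
Take all of Ortho (29 nurse-hours, value 40) ; 17 nurse-hours left.
Take all of Onc (12 nurse-hours, value 6) ; 5 nurse-hours left.
5 nurse-hours left: a 5/25 share of Burn gives 9×5/25 = 1.8.
Total value = 111.8.

111.8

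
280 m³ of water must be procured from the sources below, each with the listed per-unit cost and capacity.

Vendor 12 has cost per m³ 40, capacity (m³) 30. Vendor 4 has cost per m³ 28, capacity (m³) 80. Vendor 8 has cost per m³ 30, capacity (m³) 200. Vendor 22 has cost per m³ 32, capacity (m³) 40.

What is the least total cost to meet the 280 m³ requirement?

8240

Fill from the cheapest source first.
Vendor 4 (28): use full 80 → 200 m³ to go.
Vendor 8 (30): use full 200 → 0 m³ to go.
Vendor 22, Vendor 12: unused.
Cost = 80×28 + 200×30 = 8240.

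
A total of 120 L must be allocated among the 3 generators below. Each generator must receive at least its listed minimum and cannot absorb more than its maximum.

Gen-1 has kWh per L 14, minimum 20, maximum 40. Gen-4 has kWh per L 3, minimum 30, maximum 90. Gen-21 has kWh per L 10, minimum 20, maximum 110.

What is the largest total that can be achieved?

1150

Meeting every minimum uses 20+30+20 = 70 L, leaving 50.
Highest kWh per L first: Gen-1 14 > Gen-21 10 > Gen-4 3.
Gen-1: +20 to 40 (cap) — 30 left.
Gen-21 has room for 90 more but only 30 remain, so it gets 50.
Total = 14×40 + 3×30 + 10×50 = 1150.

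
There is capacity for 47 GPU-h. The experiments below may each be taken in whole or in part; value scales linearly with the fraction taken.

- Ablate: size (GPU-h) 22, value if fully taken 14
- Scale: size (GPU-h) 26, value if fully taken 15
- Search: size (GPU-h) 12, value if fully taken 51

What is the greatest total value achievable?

Rank by value-to-size ratio: Search 51/12≈4.25, Ablate 14/22≈0.636, Scale 15/26≈0.577.
All 12 GPU-h of Search fit (value 51) ; 35 remain.
Ablate: take in full, 22 GPU-h for value 14 ; 13 left.
13 GPU-h left: a 13/26 share of Scale gives 15×13/26 = 7.5.
Total value = 72.5.

72.5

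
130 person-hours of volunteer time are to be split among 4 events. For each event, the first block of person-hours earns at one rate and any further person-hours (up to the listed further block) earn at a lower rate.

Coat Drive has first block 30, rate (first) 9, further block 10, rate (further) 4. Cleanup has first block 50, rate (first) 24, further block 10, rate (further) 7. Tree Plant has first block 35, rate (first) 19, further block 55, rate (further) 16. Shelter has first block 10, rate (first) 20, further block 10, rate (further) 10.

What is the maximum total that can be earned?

2625

Order all 8 blocks by rate: Cleanup/T1 24 > Shelter/T1 20 > Tree Plant/T1 19 > Tree Plant/T2 16 > Shelter/T2 10 > Coat Drive/T1 9 > Cleanup/T2 7 > Coat Drive/T2 4.
Cleanup/T1 (24): +50 ; 80 left.
Shelter T1 at 20: fill all 10 ; 70 left.
Tree Plant T1 at 19: fill all 35 ; 35 left.
Tree Plant/T2: +35 of 55 at 16; pool empty.
Total = 24×50 + 20×10 + 19×35 + 16×35 = 2625.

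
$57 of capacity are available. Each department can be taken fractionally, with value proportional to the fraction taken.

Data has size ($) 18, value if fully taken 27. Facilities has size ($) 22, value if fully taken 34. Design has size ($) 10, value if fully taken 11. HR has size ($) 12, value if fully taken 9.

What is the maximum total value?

77.25

Rank by value-to-size ratio: Facilities 34/22≈1.55, Data 27/18≈1.5, Design 11/10≈1.1, HR 9/12≈0.75.
Take all of Facilities (22 $, value 34) — 35 $ left.
All 18 $ of Data fit (value 27) — 17 remain.
All 10 $ of Design fit (value 11) — 7 remain.
7 $ left: a 7/12 share of HR gives 9×7/12 = 5.25.
Total value = 77.25.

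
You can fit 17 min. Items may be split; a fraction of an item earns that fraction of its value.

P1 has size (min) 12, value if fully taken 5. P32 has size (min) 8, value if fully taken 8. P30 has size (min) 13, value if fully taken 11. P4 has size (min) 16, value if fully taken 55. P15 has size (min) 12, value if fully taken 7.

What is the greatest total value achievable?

Best value per unit of size first: P4 55/16≈3.44, P32 8/8≈1, P30 11/13≈0.846, P15 7/12≈0.583, P1 5/12≈0.417.
P4: take in full, 16 min for value 55 → 1 left.
Only 1 min remain; take 1/8 of P32 for value 8×1/8 = 1.
Total value = 56.

56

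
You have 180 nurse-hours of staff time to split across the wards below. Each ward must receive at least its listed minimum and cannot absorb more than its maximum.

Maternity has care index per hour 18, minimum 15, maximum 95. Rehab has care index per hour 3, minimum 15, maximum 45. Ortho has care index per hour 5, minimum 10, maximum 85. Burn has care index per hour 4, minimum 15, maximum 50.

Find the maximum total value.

Meeting every minimum uses 15+15+10+15 = 55 nurse-hours, leaving 125.
Highest care index per hour first: Maternity 18 > Ortho 5 > Burn 4 > Rehab 3.
Maternity takes 80 more to reach its cap of 95 ; 45 left.
Only 45 left; Ortho takes them to reach 55.
Total = 18×95 + 3×15 + 5×55 + 4×15 = 2090.

2090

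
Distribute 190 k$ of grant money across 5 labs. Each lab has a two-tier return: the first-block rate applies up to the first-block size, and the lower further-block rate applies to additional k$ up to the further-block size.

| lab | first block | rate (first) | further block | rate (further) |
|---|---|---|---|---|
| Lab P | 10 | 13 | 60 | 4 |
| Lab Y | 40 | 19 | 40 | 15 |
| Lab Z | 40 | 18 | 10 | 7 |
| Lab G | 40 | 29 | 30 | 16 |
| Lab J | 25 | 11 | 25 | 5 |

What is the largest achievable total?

Rank every tier by rate: Lab G/T1 29 > Lab Y/T1 19 > Lab Z/T1 18 > Lab G/T2 16 > Lab Y/T2 15 > Lab P/T1 13 > Lab J/T1 11 > Lab Z/T2 7 > Lab J/T2 5 > Lab P/T2 4.
Lab G T1 at 29: fill all 40 → 150 left.
Lab Y T1 at 19: fill all 40 → 110 left.
Lab Z T1 at 18: fill all 40 → 70 left.
Fill Lab G T2 block (30 at 16) → 40 left.
Lab Y/T2 (15): +40 → 0 left.
Total = 29×40 + 19×40 + 18×40 + 16×30 + 15×40 = 3720.

3720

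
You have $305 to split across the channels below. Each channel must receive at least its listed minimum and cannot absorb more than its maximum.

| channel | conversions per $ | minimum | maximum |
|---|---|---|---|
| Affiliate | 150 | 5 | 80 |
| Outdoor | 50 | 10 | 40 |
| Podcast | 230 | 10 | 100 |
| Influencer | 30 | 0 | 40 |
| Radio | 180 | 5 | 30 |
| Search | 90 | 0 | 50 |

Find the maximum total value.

47050

Meeting every minimum uses 5+10+10+0+5+0 = 30 $, leaving 275.
Order the channels by conversions per $: Podcast 230 > Radio 180 > Affiliate 150 > Search 90 > Outdoor 50 > Influencer 30.
Podcast: +90 to 100 (cap) → 185 left.
Radio: +25 to 30 (cap) → 160 left.
Affiliate: +75 to 80 (cap) → 85 left.
Give Search 50 more to hit its cap of 50 → 35 left.
Outdoor takes 30 more to reach its cap of 40 → 5 left.
Influencer has room for 40 more but only 5 remain, so it gets 5.
Total = 150×80 + 50×40 + 230×100 + 30×5 + 180×30 + 90×50 = 47050.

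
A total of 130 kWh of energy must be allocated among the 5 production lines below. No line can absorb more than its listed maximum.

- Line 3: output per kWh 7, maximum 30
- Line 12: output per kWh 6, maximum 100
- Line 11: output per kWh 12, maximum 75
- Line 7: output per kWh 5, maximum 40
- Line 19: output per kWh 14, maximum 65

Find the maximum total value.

Rank by output per kWh: Line 19 14 > Line 11 12 > Line 3 7 > Line 12 6 > Line 7 5.
Give Line 19 65 to hit its cap of 65 — 65 left.
Only 65 left; Line 11 takes them to reach 65.
Total = 12×65 + 14×65 = 1690.

1690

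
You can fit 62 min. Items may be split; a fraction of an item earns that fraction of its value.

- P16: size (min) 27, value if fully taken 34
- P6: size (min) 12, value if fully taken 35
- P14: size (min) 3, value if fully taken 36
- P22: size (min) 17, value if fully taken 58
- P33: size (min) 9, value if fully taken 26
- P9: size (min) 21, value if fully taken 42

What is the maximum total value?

Best value per unit of size first: P14 36/3≈12, P22 58/17≈3.41, P6 35/12≈2.92, P33 26/9≈2.89, P9 42/21≈2, P16 34/27≈1.26.
Take all of P14 (3 min, value 36) ; 59 min left.
P22: take in full, 17 min for value 58 ; 42 left.
All 12 min of P6 fit (value 35) ; 30 remain.
All 9 min of P33 fit (value 26) ; 21 remain.
P9: take in full, 21 min for value 42 ; 0 left.
Total value = 197.

197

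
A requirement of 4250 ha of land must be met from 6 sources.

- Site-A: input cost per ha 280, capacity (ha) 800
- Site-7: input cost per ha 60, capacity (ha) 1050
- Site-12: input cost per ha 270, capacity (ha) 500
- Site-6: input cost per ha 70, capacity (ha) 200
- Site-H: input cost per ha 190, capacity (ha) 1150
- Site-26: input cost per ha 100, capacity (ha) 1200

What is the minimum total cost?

Use sources in increasing cost order.
Site-7 (60): use full 1050 ; 3200 ha to go.
Site-6 at 70: take all 200 ha ; 3000 still needed.
Site-26 at 100: take all 1200 ha ; 1800 still needed.
Site-H at 190: take all 1150 ha ; 650 still needed.
Take 500 from Site-12 at 270 ; need 150 more.
Take 150 from Site-A at 280 to finish.
Cost = 1050×60 + 200×70 + 1200×100 + 1150×190 + 500×270 + 150×280 = 592500.

592500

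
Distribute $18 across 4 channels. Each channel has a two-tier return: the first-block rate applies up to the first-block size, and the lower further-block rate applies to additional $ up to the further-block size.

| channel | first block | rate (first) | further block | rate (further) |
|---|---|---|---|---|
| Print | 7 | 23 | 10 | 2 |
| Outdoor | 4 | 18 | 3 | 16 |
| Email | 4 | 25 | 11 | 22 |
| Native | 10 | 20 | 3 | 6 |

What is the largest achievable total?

415

Treat each block as its own option and order by rate: Email/first 25 > Print/first 23 > Email/second 22 > Native/first 20 > Outdoor/first 18 > Outdoor/second 16 > Native/second 6 > Print/second 2.
Fill Email first block (4 at 25) — 14 left.
Print/first (23): +7 — 7 left.
7 remain; put them into Email second at 22.
Total = 25×4 + 23×7 + 22×7 = 415.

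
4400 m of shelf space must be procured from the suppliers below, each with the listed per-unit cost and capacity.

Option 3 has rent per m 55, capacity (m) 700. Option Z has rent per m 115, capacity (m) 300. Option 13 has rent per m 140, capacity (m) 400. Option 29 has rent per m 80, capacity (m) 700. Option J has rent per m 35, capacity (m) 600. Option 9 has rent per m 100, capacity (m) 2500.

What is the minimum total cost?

355500

Cheapest first:
Take 600 from Option J at 35 ; need 3800 more.
Option 3 at 55: take all 700 m ; 3100 still needed.
Take 700 from Option 29 at 80 ; need 2400 more.
Option 9 at 100: take 2400 of its 2500 ; requirement met.
Option Z, Option 13: unused.
Cost = 600×35 + 700×55 + 700×80 + 2400×100 = 355500.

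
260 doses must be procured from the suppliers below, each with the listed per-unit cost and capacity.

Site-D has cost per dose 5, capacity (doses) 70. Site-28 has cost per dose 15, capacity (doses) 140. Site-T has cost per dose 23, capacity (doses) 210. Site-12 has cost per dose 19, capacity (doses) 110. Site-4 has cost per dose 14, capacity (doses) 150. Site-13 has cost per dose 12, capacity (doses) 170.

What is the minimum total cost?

Fill from the cheapest supplier first.
Take 70 from Site-D at 5 → need 190 more.
Site-13 (12): use full 170 → 20 doses to go.
Take 20 from Site-4 at 14 to finish.
Site-28, Site-12, Site-T: unused.
Cost = 70×5 + 170×12 + 20×14 = 2670.

2670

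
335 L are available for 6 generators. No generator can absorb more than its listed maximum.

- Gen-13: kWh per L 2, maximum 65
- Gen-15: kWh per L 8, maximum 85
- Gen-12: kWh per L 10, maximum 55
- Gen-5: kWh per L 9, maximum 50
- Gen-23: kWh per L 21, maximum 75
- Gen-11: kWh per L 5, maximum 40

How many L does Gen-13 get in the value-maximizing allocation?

Highest kWh per L first: Gen-23 21 > Gen-12 10 > Gen-5 9 > Gen-15 8 > Gen-11 5 > Gen-13 2.
Gen-23 takes 75 to reach its cap of 75 → 260 left.
Gen-12 takes 55 to reach its cap of 55 → 205 left.
Gen-5 takes 50 to reach its cap of 50 → 155 left.
Gen-15: +85 to 85 (cap) → 70 left.
Give Gen-11 40 to hit its cap of 40 → 30 left.
Gen-13: +30 (room for 65) → 30. Pool exhausted.

30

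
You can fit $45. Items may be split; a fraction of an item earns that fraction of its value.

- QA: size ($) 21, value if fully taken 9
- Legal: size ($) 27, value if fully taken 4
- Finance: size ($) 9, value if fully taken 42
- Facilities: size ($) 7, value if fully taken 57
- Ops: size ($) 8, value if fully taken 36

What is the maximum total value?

Best value per unit of size first: Facilities 57/7≈8.14, Finance 42/9≈4.67, Ops 36/8≈4.5, QA 9/21≈0.429, Legal 4/27≈0.148.
All 7 $ of Facilities fit (value 57) ; 38 remain.
All 9 $ of Finance fit (value 42) ; 29 remain.
Ops: take in full, 8 $ for value 36 ; 21 left.
All 21 $ of QA fit (value 9) ; 0 remain.
Total value = 144.

144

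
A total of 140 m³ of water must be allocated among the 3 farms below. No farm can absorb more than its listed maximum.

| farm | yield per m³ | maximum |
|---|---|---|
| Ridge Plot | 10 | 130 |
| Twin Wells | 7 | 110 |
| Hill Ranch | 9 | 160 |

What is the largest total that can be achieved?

1390

Rank by yield per m³: Ridge Plot 10 > Hill Ranch 9 > Twin Wells 7.
Ridge Plot: +130 to 130 (cap) ; 10 left.
Hill Ranch: +10 (room for 160) → 10. Pool exhausted.
Total = 10×130 + 9×10 = 1390.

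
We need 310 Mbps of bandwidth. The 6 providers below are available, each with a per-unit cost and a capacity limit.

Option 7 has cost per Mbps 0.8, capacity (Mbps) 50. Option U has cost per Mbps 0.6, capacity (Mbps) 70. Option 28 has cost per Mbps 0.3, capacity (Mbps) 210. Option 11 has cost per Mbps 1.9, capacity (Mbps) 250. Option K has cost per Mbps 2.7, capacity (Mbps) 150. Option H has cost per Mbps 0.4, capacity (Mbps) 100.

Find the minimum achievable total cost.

103

Use providers in increasing cost order.
Option 28 at 0.3: take all 210 Mbps ; 100 still needed.
Take 100 from Option H at 0.4 ; need 0 more.
Option U, Option 7, Option 11, Option K: unused.
Cost = 210×0.3 + 100×0.4 = 103.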